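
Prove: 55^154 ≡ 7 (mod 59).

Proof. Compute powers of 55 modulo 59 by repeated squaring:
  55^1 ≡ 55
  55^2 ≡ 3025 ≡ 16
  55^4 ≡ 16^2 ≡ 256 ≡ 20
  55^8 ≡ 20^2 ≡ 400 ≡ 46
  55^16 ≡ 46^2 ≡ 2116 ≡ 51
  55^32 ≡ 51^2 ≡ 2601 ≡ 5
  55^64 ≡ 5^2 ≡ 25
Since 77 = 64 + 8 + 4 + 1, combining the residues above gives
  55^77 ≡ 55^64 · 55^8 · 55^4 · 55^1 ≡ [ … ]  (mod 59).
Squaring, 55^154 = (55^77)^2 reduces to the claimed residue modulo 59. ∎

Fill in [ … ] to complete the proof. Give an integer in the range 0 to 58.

Multiply the listed residues: 25 · 46 · 20 · 55 = 1150 → 23000 → 1265000.
Reducing modulo 59: 1265000 = 21440·59 + 40, so 55^77 ≡ 40.

40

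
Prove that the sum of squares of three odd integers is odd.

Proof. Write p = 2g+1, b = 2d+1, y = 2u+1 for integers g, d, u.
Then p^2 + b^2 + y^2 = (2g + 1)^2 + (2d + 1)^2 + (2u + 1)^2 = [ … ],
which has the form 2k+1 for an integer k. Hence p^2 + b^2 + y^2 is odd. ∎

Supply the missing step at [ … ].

2(2d^2 + 2d + 2g^2 + 2g + 2u^2 + 2u + 1) + 1

Expanding: (2g + 1)^2 + (2d + 1)^2 + (2u + 1)^2 = 4d^2 + 4d + 4g^2 + 4g + 4u^2 + 4u + 3.
Every term except the constant is even, so this is 2(2d^2 + 2d + 2g^2 + 2g + 2u^2 + 2u + 1) + 1,
and 2d^2 + 2d + 2g^2 + 2g + 2u^2 + 2u + 1 ∈ ℤ gives the required form.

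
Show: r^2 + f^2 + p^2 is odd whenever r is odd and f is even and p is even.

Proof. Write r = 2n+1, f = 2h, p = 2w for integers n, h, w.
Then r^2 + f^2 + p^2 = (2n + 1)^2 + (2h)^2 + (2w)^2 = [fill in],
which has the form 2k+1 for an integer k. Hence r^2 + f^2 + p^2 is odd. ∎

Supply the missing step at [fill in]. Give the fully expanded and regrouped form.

(2n + 1)^2 + (2h)^2 + (2w)^2 = 4h^2 + 4n^2 + 4n + 4w^2 + 1
= 2(2h^2 + 2n^2 + 2n + 2w^2) + 1.
Since 2h^2 + 2n^2 + 2n + 2w^2 is an integer, the sum of squares is of the form 2k+1 for an integer k.

2(2h^2 + 2n^2 + 2n + 2w^2) + 1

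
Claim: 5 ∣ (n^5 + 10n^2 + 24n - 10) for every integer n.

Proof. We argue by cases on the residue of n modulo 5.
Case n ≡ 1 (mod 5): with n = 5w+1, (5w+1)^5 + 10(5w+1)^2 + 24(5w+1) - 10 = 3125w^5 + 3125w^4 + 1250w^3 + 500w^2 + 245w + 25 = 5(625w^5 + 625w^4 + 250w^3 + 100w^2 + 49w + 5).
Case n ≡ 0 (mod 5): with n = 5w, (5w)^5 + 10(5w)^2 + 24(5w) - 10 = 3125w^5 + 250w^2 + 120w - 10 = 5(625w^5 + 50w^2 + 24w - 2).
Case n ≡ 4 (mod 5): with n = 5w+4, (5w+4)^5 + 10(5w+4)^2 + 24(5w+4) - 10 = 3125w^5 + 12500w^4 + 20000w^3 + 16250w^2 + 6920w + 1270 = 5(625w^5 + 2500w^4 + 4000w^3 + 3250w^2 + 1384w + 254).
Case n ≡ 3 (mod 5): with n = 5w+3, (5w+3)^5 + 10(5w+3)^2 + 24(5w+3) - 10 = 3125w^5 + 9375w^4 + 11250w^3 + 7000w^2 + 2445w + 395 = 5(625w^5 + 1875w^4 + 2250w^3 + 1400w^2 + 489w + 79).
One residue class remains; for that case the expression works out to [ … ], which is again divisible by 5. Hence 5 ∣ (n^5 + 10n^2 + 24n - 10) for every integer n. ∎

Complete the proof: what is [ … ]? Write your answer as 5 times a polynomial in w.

5(625w^5 + 1250w^4 + 1000w^3 + 450w^2 + 144w + 22)

Only n ≡ 2 (mod 5) is unaccounted for. Put n = 5w+2:
(5w+2)^5 + 10(5w+2)^2 + 24(5w+2) - 10 expands to 3125w^5 + 6250w^4 + 5000w^3 + 2250w^2 + 720w + 110,
and factoring out 5 leaves 5(625w^5 + 1250w^4 + 1000w^3 + 450w^2 + 144w + 22).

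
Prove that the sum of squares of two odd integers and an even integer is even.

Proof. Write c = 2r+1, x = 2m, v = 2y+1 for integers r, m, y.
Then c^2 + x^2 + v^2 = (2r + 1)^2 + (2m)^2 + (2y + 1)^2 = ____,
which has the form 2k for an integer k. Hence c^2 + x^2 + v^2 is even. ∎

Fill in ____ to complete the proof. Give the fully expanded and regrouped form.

Expanding: (2r + 1)^2 + (2m)^2 + (2y + 1)^2 = 4m^2 + 4r^2 + 4r + 4y^2 + 4y + 2.
Every term is even; pulling out the factor of 2 gives 2(2m^2 + 2r^2 + 2r + 2y^2 + 2y + 1).

2(2m^2 + 2r^2 + 2r + 2y^2 + 2y + 1)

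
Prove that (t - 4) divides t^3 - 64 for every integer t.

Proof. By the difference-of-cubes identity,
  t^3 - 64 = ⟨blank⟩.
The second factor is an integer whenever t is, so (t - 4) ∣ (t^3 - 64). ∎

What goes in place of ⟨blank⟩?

(t - 4)(t^2 + 4t + 16)

Polynomial division of t^3 - 64 by t - 4 leaves remainder 0 and quotient t^2 + 4t + 16.
Hence t^3 - 64 = (t - 4)(t^2 + 4t + 16).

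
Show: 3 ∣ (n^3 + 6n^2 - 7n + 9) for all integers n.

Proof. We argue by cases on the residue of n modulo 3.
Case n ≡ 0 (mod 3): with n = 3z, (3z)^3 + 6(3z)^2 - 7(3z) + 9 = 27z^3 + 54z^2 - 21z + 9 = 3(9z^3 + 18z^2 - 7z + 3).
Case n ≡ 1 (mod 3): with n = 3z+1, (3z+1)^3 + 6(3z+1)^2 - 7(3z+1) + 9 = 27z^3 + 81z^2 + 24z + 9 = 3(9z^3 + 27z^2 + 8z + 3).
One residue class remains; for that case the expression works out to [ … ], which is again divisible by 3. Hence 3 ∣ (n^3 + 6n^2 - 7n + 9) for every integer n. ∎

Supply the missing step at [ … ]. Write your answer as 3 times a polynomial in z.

Only n ≡ 2 (mod 3) is unaccounted for. Put n = 3z+2:
(3z+2)^3 + 6(3z+2)^2 - 7(3z+2) + 9 expands to 27z^3 + 108z^2 + 87z + 27,
and factoring out 3 leaves 3(9z^3 + 36z^2 + 29z + 9).

3(9z^3 + 36z^2 + 29z + 9)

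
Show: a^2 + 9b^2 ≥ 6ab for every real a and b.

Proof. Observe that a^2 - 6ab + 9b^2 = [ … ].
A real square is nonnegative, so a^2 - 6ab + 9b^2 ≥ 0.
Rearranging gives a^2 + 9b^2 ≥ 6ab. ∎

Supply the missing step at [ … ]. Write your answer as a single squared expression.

The leading and trailing coefficients are 1^2 and 3^2, and 6 = 2·1·3, so the trinomial is (a - 3b)^2.
Hence a^2 - 6ab + 9b^2 ≥ 0.

(a - 3b)^2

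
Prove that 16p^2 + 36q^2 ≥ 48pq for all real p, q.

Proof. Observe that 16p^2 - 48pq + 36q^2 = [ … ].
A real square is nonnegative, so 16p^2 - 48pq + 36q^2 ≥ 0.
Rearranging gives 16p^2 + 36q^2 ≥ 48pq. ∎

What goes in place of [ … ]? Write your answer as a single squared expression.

The leading and trailing coefficients are 4^2 and 6^2, and 48 = 2·4·6, so the trinomial is (4p - 6q)^2.
Hence 16p^2 - 48pq + 36q^2 ≥ 0.

(4p - 6q)^2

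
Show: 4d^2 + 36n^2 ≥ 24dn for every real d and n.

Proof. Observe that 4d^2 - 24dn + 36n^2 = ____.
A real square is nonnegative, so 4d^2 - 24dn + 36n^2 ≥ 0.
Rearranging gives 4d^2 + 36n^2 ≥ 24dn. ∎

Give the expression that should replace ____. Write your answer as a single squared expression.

(2d - 6n)^2

The leading and trailing coefficients are 2^2 and 6^2, and 24 = 2·2·6, so the trinomial is (2d - 6n)^2.
Hence 4d^2 - 24dn + 36n^2 ≥ 0.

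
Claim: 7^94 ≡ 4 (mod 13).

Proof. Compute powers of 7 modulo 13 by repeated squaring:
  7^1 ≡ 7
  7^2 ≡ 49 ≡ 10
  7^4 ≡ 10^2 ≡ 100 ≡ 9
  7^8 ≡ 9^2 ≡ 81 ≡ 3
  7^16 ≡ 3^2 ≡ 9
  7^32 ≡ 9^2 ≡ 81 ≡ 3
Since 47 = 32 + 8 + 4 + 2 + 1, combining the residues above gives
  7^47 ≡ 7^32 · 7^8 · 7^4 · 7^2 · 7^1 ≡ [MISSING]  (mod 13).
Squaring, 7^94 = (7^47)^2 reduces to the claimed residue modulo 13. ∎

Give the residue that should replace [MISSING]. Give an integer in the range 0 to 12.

2

7^32 · 7^8 · 7^4 · 7^2 · 7^1 ≡ 3 · 3 · 9 · 10 · 7 = 5670.
5670 mod 13 = 2, so 7^47 ≡ 2 (mod 13).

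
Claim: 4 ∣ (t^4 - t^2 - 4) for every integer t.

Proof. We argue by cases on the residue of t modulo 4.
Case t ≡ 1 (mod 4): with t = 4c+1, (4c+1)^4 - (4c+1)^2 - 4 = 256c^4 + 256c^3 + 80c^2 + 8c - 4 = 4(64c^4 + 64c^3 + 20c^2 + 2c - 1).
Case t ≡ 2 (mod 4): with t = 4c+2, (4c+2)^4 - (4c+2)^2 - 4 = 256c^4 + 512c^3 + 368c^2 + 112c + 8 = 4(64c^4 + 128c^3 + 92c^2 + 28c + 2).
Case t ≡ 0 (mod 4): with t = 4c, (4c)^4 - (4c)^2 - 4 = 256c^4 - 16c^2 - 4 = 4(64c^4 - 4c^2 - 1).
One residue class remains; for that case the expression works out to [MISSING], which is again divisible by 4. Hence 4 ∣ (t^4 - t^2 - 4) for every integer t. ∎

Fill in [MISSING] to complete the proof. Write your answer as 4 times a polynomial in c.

The residues treated are {1, 2, 0}, so the missing case is t ≡ 3 (mod 4); write t = 4c+3.
Then (4c+3)^4 - (4c+3)^2 - 4 = 256c^4 + 768c^3 + 848c^2 + 408c + 68 = 4(64c^4 + 192c^3 + 212c^2 + 102c + 17).

4(64c^4 + 192c^3 + 212c^2 + 102c + 17)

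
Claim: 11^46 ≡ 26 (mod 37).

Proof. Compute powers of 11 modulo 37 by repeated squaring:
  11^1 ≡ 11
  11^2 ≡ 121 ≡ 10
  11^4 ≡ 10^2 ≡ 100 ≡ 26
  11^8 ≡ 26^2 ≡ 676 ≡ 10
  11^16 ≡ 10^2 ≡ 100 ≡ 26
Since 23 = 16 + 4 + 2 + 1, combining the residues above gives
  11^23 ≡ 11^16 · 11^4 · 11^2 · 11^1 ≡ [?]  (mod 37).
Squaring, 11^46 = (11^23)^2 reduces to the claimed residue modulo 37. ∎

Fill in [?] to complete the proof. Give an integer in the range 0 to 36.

27

Multiply the listed residues: 26 · 26 · 10 · 11 = 676 → 6760 → 74360.
Reducing modulo 37: 74360 = 2009·37 + 27, so 11^23 ≡ 27.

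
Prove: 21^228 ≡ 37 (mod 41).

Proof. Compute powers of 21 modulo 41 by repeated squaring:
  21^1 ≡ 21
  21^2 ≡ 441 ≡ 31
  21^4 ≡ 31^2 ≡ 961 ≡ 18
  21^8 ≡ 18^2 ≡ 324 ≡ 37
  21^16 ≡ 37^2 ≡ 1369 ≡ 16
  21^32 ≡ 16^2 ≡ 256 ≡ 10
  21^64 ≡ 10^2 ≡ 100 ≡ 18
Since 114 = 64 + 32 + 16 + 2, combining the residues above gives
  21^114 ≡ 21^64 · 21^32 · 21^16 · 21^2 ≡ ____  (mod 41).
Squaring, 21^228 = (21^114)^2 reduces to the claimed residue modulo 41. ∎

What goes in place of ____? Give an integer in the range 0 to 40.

21^64 · 21^32 · 21^16 · 21^2 ≡ 18 · 10 · 16 · 31 = 89280.
89280 mod 41 = 23, so 21^114 ≡ 23 (mod 41).

23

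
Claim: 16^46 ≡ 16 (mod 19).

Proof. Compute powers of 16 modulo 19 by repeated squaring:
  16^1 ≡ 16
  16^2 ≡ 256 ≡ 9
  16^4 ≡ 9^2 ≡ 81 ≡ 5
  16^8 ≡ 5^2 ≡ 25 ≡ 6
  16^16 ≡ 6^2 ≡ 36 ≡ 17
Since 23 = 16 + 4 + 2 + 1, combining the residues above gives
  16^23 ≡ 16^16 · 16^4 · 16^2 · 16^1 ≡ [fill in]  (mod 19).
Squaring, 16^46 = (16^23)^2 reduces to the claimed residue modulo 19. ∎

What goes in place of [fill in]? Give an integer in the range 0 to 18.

4

Multiply the listed residues: 17 · 5 · 9 · 16 = 85 → 765 → 12240.
Reducing modulo 19: 12240 = 644·19 + 4, so 16^23 ≡ 4.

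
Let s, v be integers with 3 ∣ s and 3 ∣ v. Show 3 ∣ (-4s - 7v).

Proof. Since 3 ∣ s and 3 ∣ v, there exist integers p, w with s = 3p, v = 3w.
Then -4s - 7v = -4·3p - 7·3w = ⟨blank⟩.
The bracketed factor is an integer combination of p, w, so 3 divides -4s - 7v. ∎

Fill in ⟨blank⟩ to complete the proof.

Each term has a factor of 3: -4·3p - 7·3w = 3·(-4p - 7w).
Since -4p - 7w is an integer, 3 ∣ (-4s - 7v).

3(-4p - 7w)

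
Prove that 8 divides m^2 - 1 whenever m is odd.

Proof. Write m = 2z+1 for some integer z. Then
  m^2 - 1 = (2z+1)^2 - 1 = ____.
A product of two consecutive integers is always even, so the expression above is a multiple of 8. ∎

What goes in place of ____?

4z(z + 1)

(2z+1)^2 - 1 = 4z^2 + 4z + 1 - 1 = 4z^2 + 4z = 4z(z+1).
Since z and z+1 are consecutive, z(z+1) is even, and 4·(even) is a multiple of 8.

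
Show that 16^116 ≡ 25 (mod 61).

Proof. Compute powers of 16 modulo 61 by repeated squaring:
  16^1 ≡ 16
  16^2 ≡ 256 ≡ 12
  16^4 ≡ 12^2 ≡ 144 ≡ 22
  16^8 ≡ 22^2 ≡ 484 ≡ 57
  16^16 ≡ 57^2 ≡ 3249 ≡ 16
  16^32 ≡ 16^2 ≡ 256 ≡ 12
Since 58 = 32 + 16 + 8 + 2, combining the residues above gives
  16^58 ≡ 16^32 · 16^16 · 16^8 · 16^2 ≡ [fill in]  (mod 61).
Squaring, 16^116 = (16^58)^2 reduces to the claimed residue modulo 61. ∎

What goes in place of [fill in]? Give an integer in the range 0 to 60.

Multiply the listed residues: 12 · 16 · 57 · 12 = 192 → 10944 → 131328.
Reducing modulo 61: 131328 = 2152·61 + 56, so 16^58 ≡ 56.

56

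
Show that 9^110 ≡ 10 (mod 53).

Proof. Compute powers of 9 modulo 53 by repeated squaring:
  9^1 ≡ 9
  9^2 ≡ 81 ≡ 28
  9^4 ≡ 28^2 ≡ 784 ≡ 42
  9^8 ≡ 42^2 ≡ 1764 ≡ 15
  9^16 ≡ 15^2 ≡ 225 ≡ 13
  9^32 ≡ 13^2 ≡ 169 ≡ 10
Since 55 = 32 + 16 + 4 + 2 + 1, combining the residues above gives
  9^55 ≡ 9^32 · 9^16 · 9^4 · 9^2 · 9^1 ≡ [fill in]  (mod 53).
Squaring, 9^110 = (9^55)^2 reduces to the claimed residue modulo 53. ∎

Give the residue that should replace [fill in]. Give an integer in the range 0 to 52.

40

Multiply the listed residues: 10 · 13 · 42 · 28 · 9 = 130 → 5460 → 152880 → 1375920.
Reducing modulo 53: 1375920 = 25960·53 + 40, so 9^55 ≡ 40.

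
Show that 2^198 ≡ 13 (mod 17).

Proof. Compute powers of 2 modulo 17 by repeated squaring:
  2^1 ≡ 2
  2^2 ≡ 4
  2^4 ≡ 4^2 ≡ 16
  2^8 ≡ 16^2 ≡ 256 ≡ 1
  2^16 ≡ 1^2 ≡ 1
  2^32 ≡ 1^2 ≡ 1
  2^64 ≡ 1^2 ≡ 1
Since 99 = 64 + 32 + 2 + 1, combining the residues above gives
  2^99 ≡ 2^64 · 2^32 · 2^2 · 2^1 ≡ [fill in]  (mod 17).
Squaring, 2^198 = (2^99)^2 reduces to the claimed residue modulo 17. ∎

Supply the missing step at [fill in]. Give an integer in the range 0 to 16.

8

Multiply the listed residues: 1 · 1 · 4 · 2 = 1 → 4 → 8.
Reducing modulo 17: 8 = 0·17 + 8, so 2^99 ≡ 8.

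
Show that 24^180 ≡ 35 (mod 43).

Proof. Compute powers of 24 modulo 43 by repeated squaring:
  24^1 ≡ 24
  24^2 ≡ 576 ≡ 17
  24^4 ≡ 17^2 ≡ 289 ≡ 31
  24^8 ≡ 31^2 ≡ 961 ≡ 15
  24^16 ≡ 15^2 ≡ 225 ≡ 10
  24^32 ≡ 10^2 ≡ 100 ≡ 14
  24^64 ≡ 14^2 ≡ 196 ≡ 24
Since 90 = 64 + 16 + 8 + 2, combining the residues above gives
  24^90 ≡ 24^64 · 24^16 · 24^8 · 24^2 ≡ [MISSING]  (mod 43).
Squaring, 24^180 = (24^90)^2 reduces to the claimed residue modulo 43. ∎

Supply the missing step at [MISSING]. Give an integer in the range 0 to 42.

11

24^64 · 24^16 · 24^8 · 24^2 ≡ 24 · 10 · 15 · 17 = 61200.
61200 mod 43 = 11, so 24^90 ≡ 11 (mod 43).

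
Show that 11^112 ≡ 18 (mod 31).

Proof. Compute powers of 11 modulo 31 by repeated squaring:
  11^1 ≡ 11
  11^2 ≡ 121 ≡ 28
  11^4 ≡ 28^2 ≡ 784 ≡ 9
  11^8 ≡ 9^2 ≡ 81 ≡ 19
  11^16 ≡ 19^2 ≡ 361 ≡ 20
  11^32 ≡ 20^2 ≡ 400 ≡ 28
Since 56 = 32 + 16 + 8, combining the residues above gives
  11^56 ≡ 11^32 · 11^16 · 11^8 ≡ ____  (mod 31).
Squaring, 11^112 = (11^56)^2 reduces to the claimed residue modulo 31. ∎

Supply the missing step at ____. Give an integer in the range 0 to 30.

7

11^32 · 11^16 · 11^8 ≡ 28 · 20 · 19 = 10640.
10640 mod 31 = 7, so 11^56 ≡ 7 (mod 31).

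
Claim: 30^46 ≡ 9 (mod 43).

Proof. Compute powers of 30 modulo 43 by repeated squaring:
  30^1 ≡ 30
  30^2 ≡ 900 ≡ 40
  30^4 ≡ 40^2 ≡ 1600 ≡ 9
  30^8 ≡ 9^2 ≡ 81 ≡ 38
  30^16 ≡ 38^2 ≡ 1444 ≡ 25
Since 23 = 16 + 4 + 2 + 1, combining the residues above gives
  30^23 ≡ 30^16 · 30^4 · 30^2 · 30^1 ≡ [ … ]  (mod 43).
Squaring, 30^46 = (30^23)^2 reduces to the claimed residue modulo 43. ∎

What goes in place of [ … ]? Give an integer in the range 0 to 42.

Multiply the listed residues: 25 · 9 · 40 · 30 = 225 → 9000 → 270000.
Reducing modulo 43: 270000 = 6279·43 + 3, so 30^23 ≡ 3.

3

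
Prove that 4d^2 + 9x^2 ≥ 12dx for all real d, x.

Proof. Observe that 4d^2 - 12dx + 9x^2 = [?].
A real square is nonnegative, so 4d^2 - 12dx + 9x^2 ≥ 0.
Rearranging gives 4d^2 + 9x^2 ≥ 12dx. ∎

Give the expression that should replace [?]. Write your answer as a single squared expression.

(2d - 3x)^2

4d^2 - 12dx + 9x^2 is a perfect-square trinomial: the outer terms are (2d)^2 and (3x)^2, and the cross term is -2·2d·3x.
So 4d^2 - 12dx + 9x^2 = (2d - 3x)^2 ≥ 0.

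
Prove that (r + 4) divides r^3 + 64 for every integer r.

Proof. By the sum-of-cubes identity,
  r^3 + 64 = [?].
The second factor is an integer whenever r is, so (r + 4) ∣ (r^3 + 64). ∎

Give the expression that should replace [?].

a^3 + b^3 = (a + b)(a^2 - ab + b^2). With a = r, b = 4:
r^3 + 64 = (r + 4)(r^2 - 4r + 16).

(r + 4)(r^2 - 4r + 16)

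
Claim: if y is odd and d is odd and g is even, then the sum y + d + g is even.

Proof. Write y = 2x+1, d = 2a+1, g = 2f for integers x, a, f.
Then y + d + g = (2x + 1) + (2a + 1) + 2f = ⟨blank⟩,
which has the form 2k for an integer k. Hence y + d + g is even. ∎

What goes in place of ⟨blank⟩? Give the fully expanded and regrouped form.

(2x + 1) + (2a + 1) + 2f = 2a + 2f + 2x + 2
= 2(a + f + x + 1).
Since a + f + x + 1 is an integer, the sum is of the form 2k for an integer k.

2(a + f + x + 1)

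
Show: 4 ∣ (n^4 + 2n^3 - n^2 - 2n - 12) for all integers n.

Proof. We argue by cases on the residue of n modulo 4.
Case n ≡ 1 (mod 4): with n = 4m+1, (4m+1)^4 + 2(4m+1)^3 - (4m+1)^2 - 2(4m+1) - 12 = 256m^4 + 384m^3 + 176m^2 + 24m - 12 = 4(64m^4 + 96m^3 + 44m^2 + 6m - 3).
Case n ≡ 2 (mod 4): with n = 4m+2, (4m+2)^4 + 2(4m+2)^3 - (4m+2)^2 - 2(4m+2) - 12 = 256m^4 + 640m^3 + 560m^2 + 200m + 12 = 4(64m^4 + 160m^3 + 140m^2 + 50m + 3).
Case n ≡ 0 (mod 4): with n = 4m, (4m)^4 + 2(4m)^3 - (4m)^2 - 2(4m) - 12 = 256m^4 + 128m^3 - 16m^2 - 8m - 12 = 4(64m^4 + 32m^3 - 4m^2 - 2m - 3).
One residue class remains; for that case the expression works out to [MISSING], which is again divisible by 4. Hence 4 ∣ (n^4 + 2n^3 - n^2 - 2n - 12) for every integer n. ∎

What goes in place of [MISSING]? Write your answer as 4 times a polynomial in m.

4(64m^4 + 224m^3 + 284m^2 + 154m + 27)

The residues treated are {1, 2, 0}, so the missing case is n ≡ 3 (mod 4); write n = 4m+3.
Then (4m+3)^4 + 2(4m+3)^3 - (4m+3)^2 - 2(4m+3) - 12 = 256m^4 + 896m^3 + 1136m^2 + 616m + 108 = 4(64m^4 + 224m^3 + 284m^2 + 154m + 27).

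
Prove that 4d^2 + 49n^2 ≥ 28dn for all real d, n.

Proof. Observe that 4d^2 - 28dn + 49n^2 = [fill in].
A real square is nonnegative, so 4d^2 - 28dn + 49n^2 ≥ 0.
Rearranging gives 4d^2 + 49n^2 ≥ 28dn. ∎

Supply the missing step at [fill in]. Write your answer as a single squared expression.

The leading and trailing coefficients are 2^2 and 7^2, and 28 = 2·2·7, so the trinomial is (2d - 7n)^2.
Hence 4d^2 - 28dn + 49n^2 ≥ 0.

(2d - 7n)^2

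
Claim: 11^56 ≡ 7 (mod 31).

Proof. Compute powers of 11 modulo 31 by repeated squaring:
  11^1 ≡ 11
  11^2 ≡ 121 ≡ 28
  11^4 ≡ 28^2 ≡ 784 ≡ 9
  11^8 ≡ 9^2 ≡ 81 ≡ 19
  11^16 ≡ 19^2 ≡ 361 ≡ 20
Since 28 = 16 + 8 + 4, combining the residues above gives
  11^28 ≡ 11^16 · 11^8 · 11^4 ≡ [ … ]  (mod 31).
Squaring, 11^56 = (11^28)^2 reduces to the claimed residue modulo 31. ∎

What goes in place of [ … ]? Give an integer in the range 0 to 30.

11^16 · 11^8 · 11^4 ≡ 20 · 19 · 9 = 3420.
3420 mod 31 = 10, so 11^28 ≡ 10 (mod 31).

10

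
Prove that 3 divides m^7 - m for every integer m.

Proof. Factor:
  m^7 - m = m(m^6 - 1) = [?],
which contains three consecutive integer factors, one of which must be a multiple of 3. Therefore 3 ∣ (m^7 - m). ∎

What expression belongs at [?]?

(m - 1)m(m + 1)(m^4 + m^2 + 1)

m^6 - 1 = (m^2 - 1)(m^4 + m^2 + 1), and m^2 - 1 = (m-1)(m+1).
So m(m^6 - 1) = (m - 1)m(m + 1)(m^4 + m^2 + 1).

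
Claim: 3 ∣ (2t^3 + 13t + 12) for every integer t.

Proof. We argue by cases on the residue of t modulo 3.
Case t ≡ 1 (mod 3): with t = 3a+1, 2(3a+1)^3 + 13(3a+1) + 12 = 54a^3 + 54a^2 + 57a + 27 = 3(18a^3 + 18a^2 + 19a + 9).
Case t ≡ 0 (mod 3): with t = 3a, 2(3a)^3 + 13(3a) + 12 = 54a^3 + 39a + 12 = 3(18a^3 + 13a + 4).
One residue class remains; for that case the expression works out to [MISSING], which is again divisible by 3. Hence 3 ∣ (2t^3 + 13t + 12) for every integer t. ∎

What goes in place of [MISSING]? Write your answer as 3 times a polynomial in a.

3(18a^3 + 36a^2 + 37a + 18)

Only t ≡ 2 (mod 3) is unaccounted for. Put t = 3a+2:
2(3a+2)^3 + 13(3a+2) + 12 expands to 54a^3 + 108a^2 + 111a + 54,
and factoring out 3 leaves 3(18a^3 + 36a^2 + 37a + 18).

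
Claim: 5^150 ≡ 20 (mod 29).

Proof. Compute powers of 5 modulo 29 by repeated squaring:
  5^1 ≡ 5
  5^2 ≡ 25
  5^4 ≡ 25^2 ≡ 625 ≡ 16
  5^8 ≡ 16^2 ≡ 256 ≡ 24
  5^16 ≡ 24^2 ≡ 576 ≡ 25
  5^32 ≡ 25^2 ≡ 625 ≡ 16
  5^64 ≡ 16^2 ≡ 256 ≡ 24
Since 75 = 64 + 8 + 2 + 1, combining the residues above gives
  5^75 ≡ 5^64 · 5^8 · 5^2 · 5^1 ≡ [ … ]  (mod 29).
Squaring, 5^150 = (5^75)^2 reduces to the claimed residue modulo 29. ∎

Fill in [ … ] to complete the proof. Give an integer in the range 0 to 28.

22

5^64 · 5^8 · 5^2 · 5^1 ≡ 24 · 24 · 25 · 5 = 72000.
72000 mod 29 = 22, so 5^75 ≡ 22 (mod 29).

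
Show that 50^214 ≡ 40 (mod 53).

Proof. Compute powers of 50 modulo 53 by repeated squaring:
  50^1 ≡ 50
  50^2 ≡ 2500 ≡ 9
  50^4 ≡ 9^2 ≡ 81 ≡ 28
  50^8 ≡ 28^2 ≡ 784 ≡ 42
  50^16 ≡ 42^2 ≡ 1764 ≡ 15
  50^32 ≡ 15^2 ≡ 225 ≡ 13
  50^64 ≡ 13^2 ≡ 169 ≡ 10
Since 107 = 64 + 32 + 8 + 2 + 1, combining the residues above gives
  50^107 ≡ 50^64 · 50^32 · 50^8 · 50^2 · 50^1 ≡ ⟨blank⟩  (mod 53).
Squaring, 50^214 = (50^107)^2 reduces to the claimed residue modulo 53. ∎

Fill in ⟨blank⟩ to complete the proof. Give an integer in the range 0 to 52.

26

Multiply the listed residues: 10 · 13 · 42 · 9 · 50 = 130 → 5460 → 49140 → 2457000.
Reducing modulo 53: 2457000 = 46358·53 + 26, so 50^107 ≡ 26.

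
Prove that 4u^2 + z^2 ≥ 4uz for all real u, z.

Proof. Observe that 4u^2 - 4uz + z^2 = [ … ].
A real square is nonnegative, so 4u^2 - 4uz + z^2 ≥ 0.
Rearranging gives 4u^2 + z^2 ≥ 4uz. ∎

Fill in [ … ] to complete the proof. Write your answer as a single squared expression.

(2u - z)^2

4u^2 - 4uz + z^2 is a perfect-square trinomial: the outer terms are (2u)^2 and (z)^2, and the cross term is -2·2u·z.
So 4u^2 - 4uz + z^2 = (2u - z)^2 ≥ 0.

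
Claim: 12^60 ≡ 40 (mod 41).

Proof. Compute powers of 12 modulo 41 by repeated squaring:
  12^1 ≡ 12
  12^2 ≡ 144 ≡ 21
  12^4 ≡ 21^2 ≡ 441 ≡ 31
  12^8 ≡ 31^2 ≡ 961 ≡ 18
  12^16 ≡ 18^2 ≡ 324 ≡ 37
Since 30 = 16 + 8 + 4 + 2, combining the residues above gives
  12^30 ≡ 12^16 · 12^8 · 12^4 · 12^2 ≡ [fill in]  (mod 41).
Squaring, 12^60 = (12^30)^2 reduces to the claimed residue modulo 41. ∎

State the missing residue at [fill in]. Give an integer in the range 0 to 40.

12^16 · 12^8 · 12^4 · 12^2 ≡ 37 · 18 · 31 · 21 = 433566.
433566 mod 41 = 32, so 12^30 ≡ 32 (mod 41).

32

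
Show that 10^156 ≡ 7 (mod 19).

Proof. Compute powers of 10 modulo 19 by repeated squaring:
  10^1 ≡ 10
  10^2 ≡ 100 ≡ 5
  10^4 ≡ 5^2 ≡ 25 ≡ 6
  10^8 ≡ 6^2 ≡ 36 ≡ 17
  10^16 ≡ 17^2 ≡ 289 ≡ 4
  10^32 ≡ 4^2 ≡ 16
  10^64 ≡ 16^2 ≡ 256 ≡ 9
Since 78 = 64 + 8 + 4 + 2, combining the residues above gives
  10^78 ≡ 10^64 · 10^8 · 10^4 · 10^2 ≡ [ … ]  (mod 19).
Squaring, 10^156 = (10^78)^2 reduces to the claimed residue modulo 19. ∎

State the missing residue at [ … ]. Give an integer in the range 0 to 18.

10^64 · 10^8 · 10^4 · 10^2 ≡ 9 · 17 · 6 · 5 = 4590.
4590 mod 19 = 11, so 10^78 ≡ 11 (mod 19).

11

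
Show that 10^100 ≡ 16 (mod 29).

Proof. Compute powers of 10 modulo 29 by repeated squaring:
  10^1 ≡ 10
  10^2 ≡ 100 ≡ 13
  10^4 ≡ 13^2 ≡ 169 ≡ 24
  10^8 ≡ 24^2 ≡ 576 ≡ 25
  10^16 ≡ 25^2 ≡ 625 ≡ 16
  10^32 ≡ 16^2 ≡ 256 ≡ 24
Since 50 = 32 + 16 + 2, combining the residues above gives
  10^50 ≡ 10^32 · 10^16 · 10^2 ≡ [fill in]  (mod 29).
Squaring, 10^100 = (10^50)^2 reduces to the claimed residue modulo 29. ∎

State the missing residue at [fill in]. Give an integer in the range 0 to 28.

4

10^32 · 10^16 · 10^2 ≡ 24 · 16 · 13 = 4992.
4992 mod 29 = 4, so 10^50 ≡ 4 (mod 29).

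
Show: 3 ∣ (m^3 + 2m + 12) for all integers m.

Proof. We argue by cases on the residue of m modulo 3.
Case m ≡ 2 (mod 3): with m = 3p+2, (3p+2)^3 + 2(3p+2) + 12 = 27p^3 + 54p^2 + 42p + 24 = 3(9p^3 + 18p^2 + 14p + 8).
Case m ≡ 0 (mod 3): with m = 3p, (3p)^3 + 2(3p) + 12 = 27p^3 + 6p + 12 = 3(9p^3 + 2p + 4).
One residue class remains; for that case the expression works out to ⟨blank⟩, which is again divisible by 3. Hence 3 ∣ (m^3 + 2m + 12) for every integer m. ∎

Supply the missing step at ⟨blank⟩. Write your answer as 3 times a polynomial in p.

3(9p^3 + 9p^2 + 5p + 5)

Only m ≡ 1 (mod 3) is unaccounted for. Put m = 3p+1:
(3p+1)^3 + 2(3p+1) + 12 expands to 27p^3 + 27p^2 + 15p + 15,
and factoring out 3 leaves 3(9p^3 + 9p^2 + 5p + 5).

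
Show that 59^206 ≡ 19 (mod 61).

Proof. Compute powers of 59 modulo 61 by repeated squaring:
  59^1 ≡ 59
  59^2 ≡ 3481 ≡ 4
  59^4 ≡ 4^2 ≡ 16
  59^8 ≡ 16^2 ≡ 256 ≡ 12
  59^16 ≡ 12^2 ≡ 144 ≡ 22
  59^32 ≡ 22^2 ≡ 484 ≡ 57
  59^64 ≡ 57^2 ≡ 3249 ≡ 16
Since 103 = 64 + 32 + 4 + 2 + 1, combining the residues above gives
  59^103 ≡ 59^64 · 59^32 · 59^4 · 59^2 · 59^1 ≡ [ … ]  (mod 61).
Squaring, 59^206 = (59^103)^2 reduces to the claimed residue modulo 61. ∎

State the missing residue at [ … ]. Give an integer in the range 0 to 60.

59^64 · 59^32 · 59^4 · 59^2 · 59^1 ≡ 16 · 57 · 16 · 4 · 59 = 3443712.
3443712 mod 61 = 18, so 59^103 ≡ 18 (mod 61).

18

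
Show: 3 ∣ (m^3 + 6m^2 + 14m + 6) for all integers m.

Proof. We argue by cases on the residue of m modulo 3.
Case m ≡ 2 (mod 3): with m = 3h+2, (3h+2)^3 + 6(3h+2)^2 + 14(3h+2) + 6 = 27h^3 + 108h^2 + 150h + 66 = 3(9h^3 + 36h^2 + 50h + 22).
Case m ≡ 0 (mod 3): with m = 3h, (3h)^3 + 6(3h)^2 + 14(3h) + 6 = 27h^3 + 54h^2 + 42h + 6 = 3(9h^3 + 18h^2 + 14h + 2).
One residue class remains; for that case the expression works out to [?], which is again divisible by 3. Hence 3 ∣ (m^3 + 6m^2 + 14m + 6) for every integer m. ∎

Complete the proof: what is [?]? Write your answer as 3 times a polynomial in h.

Only m ≡ 1 (mod 3) is unaccounted for. Put m = 3h+1:
(3h+1)^3 + 6(3h+1)^2 + 14(3h+1) + 6 expands to 27h^3 + 81h^2 + 87h + 27,
and factoring out 3 leaves 3(9h^3 + 27h^2 + 29h + 9).

3(9h^3 + 27h^2 + 29h + 9)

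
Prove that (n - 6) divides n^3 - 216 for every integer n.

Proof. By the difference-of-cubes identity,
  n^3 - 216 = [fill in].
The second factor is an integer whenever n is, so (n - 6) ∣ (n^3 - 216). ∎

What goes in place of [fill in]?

(n - 6)(n^2 + 6n + 36)

a^3 - b^3 = (a - b)(a^2 + ab + b^2). With a = n, b = 6:
n^3 - 216 = (n - 6)(n^2 + 6n + 36).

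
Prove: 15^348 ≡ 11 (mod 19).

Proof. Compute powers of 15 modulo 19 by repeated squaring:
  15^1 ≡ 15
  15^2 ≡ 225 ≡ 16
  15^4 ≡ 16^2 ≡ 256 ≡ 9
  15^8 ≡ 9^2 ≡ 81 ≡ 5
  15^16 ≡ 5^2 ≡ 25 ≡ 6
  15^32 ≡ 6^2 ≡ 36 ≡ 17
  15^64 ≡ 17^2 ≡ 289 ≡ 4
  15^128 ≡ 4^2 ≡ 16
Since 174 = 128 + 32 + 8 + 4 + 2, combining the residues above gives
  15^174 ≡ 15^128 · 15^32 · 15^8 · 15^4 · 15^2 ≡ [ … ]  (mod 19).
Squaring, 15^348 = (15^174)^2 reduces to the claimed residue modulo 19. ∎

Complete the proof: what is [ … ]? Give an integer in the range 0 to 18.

15^128 · 15^32 · 15^8 · 15^4 · 15^2 ≡ 16 · 17 · 5 · 9 · 16 = 195840.
195840 mod 19 = 7, so 15^174 ≡ 7 (mod 19).

7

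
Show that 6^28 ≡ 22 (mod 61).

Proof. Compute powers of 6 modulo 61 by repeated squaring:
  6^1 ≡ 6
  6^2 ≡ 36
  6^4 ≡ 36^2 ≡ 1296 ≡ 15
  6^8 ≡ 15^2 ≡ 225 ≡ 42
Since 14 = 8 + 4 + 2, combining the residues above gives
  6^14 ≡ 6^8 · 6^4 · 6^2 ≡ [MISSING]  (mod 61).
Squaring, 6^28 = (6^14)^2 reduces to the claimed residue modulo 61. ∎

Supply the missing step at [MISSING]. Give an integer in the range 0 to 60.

49

Multiply the listed residues: 42 · 15 · 36 = 630 → 22680.
Reducing modulo 61: 22680 = 371·61 + 49, so 6^14 ≡ 49.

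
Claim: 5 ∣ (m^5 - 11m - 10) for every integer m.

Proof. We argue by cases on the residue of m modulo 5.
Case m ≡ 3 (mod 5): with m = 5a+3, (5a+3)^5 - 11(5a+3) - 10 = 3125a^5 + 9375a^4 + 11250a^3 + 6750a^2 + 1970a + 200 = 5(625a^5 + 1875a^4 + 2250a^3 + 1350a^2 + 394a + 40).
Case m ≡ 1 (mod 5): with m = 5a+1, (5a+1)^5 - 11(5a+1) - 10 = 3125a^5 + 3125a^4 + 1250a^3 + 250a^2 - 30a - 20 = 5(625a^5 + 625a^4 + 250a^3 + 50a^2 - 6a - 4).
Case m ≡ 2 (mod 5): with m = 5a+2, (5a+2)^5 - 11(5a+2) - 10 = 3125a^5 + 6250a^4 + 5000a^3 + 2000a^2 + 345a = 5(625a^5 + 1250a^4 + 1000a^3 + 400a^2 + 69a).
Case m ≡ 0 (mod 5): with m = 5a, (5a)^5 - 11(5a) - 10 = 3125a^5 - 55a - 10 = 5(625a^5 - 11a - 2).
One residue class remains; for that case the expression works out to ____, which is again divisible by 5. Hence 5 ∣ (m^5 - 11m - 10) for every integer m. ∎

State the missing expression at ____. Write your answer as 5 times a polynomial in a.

5(625a^5 + 2500a^4 + 4000a^3 + 3200a^2 + 1269a + 194)

The residues treated are {3, 1, 2, 0}, so the missing case is m ≡ 4 (mod 5); write m = 5a+4.
Then (5a+4)^5 - 11(5a+4) - 10 = 3125a^5 + 12500a^4 + 20000a^3 + 16000a^2 + 6345a + 970 = 5(625a^5 + 2500a^4 + 4000a^3 + 3200a^2 + 1269a + 194).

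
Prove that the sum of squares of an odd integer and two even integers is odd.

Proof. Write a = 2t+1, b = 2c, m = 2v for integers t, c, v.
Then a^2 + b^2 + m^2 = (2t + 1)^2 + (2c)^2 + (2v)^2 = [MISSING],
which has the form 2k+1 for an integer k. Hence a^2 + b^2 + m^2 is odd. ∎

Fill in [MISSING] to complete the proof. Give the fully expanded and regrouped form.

(2t + 1)^2 + (2c)^2 + (2v)^2 = 4c^2 + 4t^2 + 4t + 4v^2 + 1
= 2(2c^2 + 2t^2 + 2t + 2v^2) + 1.
Since 2c^2 + 2t^2 + 2t + 2v^2 is an integer, the sum of squares is of the form 2k+1 for an integer k.

2(2c^2 + 2t^2 + 2t + 2v^2) + 1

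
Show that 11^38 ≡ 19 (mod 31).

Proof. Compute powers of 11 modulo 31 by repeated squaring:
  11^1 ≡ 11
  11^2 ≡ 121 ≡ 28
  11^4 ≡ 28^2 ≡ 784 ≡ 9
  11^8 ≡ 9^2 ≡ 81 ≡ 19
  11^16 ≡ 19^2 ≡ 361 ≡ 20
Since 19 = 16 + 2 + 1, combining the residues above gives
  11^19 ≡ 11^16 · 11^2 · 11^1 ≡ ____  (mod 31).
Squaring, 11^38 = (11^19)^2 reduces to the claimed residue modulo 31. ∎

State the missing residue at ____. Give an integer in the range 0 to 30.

22

Multiply the listed residues: 20 · 28 · 11 = 560 → 6160.
Reducing modulo 31: 6160 = 198·31 + 22, so 11^19 ≡ 22.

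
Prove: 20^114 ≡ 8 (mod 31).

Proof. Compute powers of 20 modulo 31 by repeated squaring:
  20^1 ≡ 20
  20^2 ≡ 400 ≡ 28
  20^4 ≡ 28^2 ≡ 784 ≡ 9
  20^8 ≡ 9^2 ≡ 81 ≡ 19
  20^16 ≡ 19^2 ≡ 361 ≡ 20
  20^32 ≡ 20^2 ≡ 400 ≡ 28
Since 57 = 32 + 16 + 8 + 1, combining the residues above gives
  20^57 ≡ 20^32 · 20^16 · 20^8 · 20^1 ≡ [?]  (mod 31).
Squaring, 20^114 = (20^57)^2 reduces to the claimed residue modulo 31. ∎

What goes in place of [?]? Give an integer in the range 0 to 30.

Multiply the listed residues: 28 · 20 · 19 · 20 = 560 → 10640 → 212800.
Reducing modulo 31: 212800 = 6864·31 + 16, so 20^57 ≡ 16.

16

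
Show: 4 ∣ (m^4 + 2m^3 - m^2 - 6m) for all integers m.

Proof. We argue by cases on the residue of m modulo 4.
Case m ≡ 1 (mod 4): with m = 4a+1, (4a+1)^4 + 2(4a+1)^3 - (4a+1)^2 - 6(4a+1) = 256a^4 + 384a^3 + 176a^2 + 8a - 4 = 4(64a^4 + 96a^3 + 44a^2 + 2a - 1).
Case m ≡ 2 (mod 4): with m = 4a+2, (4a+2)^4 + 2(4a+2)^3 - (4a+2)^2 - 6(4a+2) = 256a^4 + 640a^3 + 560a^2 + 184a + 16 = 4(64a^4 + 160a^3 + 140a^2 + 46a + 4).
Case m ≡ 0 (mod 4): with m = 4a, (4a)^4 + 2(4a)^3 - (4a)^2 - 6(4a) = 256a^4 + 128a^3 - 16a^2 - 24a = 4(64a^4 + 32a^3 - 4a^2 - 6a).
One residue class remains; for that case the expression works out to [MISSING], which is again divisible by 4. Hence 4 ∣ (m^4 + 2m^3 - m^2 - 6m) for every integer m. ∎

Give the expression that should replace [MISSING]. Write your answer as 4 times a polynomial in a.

The residues treated are {1, 2, 0}, so the missing case is m ≡ 3 (mod 4); write m = 4a+3.
Then (4a+3)^4 + 2(4a+3)^3 - (4a+3)^2 - 6(4a+3) = 256a^4 + 896a^3 + 1136a^2 + 600a + 108 = 4(64a^4 + 224a^3 + 284a^2 + 150a + 27).

4(64a^4 + 224a^3 + 284a^2 + 150a + 27)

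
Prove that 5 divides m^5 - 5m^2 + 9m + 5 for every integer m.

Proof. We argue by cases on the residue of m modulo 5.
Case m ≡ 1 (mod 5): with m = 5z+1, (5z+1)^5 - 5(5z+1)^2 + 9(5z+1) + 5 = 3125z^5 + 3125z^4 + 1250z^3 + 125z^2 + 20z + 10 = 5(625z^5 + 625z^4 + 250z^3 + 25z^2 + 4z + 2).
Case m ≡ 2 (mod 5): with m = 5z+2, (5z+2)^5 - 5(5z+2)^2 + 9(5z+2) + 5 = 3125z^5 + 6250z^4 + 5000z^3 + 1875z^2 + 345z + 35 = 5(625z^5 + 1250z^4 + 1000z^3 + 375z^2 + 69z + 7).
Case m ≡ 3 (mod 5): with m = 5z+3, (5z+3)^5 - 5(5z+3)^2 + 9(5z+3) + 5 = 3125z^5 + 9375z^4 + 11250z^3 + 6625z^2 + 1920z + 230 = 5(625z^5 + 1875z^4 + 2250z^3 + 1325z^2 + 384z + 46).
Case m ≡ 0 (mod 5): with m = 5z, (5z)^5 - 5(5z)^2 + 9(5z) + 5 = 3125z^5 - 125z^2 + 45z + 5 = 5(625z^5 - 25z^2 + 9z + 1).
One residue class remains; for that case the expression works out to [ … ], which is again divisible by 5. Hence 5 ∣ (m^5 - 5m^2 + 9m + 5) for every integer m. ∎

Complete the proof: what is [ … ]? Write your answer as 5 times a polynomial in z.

Only m ≡ 4 (mod 5) is unaccounted for. Put m = 5z+4:
(5z+4)^5 - 5(5z+4)^2 + 9(5z+4) + 5 expands to 3125z^5 + 12500z^4 + 20000z^3 + 15875z^2 + 6245z + 985,
and factoring out 5 leaves 5(625z^5 + 2500z^4 + 4000z^3 + 3175z^2 + 1249z + 197).

5(625z^5 + 2500z^4 + 4000z^3 + 3175z^2 + 1249z + 197)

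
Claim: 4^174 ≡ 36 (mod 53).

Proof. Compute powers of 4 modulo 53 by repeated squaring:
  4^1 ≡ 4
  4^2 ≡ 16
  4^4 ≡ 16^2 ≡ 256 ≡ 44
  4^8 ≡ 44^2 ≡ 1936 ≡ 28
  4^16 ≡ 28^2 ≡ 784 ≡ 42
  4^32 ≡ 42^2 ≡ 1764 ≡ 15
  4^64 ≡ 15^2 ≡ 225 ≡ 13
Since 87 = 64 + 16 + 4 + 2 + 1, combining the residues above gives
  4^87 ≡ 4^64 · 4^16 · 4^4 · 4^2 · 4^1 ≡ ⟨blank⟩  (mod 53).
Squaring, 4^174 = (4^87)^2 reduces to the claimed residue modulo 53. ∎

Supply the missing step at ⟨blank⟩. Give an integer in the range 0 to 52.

Multiply the listed residues: 13 · 42 · 44 · 16 · 4 = 546 → 24024 → 384384 → 1537536.
Reducing modulo 53: 1537536 = 29010·53 + 6, so 4^87 ≡ 6.

6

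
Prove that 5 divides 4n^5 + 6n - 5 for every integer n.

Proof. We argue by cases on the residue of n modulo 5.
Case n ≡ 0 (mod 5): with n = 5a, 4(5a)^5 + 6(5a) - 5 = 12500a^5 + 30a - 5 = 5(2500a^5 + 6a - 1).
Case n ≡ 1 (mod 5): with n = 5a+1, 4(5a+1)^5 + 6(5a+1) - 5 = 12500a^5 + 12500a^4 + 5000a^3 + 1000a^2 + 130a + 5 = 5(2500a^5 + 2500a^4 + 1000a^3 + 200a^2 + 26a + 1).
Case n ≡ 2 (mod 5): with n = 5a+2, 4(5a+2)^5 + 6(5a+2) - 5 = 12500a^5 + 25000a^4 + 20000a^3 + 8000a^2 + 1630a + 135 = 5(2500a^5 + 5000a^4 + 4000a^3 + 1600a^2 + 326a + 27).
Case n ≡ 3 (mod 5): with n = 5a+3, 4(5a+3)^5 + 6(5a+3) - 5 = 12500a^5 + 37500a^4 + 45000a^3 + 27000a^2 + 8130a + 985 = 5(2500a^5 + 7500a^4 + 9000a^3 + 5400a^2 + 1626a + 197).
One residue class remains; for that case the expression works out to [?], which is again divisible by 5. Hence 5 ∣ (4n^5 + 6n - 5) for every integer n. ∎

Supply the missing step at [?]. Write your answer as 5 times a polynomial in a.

Only n ≡ 4 (mod 5) is unaccounted for. Put n = 5a+4:
4(5a+4)^5 + 6(5a+4) - 5 expands to 12500a^5 + 50000a^4 + 80000a^3 + 64000a^2 + 25630a + 4115,
and factoring out 5 leaves 5(2500a^5 + 10000a^4 + 16000a^3 + 12800a^2 + 5126a + 823).

5(2500a^5 + 10000a^4 + 16000a^3 + 12800a^2 + 5126a + 823)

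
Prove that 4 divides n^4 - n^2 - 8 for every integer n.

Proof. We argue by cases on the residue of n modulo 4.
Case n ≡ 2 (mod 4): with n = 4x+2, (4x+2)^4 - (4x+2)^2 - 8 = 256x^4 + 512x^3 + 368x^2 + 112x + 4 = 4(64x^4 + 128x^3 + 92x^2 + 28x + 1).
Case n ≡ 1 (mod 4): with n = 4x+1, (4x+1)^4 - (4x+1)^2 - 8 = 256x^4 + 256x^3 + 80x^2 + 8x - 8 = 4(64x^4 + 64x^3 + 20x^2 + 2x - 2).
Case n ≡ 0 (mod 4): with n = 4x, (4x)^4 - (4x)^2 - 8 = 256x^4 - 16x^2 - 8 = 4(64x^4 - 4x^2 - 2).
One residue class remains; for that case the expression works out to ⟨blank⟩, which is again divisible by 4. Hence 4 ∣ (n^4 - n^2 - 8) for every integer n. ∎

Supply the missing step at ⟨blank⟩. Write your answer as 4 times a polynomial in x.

4(64x^4 + 192x^3 + 212x^2 + 102x + 16)

Only n ≡ 3 (mod 4) is unaccounted for. Put n = 4x+3:
(4x+3)^4 - (4x+3)^2 - 8 expands to 256x^4 + 768x^3 + 848x^2 + 408x + 64,
and factoring out 4 leaves 4(64x^4 + 192x^3 + 212x^2 + 102x + 16).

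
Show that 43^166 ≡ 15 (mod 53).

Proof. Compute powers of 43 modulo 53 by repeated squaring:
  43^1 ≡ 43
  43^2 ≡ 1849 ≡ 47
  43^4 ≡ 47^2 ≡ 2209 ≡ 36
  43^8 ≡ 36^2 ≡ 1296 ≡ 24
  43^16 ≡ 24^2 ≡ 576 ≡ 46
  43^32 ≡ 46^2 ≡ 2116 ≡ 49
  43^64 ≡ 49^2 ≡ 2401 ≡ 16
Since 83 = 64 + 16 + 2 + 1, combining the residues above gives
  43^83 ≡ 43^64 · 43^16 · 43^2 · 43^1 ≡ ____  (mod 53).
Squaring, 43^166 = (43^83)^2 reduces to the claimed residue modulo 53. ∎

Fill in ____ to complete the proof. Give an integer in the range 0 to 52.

11

43^64 · 43^16 · 43^2 · 43^1 ≡ 16 · 46 · 47 · 43 = 1487456.
1487456 mod 53 = 11, so 43^83 ≡ 11 (mod 53).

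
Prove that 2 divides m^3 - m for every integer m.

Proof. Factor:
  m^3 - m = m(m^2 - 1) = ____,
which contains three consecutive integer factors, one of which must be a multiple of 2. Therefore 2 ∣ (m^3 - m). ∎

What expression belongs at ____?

m(m^2 - 1) = m(m - 1)(m + 1) = (m - 1)m(m + 1).
These three factors are consecutive integers, so their product is divisible by 2.

(m - 1)m(m + 1)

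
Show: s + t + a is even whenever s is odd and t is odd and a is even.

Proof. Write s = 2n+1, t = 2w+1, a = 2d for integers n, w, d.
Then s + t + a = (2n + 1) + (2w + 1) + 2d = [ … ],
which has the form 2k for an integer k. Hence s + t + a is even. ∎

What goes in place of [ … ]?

(2n + 1) + (2w + 1) + 2d = 2d + 2n + 2w + 2
= 2(d + n + w + 1).
Since d + n + w + 1 is an integer, the sum is of the form 2k for an integer k.

2(d + n + w + 1)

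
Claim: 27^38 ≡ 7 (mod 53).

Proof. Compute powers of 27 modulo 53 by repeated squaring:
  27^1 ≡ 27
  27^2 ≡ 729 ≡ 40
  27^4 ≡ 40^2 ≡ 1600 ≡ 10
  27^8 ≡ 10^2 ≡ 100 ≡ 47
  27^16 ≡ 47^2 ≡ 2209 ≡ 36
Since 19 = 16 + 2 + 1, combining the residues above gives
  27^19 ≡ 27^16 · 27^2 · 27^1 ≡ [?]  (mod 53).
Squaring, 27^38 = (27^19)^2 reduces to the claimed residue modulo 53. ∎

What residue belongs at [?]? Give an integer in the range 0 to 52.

27^16 · 27^2 · 27^1 ≡ 36 · 40 · 27 = 38880.
38880 mod 53 = 31, so 27^19 ≡ 31 (mod 53).

31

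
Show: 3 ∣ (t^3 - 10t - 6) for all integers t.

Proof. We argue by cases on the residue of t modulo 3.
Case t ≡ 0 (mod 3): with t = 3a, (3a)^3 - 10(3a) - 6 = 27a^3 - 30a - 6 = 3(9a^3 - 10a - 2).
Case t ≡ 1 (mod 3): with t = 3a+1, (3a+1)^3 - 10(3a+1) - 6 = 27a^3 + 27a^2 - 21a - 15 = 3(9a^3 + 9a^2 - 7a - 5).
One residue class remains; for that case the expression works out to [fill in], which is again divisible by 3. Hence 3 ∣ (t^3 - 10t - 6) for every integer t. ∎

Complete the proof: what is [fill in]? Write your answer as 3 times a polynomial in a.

3(9a^3 + 18a^2 + 2a - 6)

The residues treated are {0, 1}, so the missing case is t ≡ 2 (mod 3); write t = 3a+2.
Then (3a+2)^3 - 10(3a+2) - 6 = 27a^3 + 54a^2 + 6a - 18 = 3(9a^3 + 18a^2 + 2a - 6).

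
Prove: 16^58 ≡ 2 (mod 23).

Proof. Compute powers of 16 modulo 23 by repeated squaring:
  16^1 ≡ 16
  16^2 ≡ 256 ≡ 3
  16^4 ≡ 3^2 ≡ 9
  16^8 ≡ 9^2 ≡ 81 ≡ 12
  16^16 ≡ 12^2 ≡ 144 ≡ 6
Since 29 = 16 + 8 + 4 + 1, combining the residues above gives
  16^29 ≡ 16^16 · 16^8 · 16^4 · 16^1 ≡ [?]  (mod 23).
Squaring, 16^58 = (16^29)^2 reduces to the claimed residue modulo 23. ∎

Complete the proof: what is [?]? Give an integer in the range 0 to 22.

16^16 · 16^8 · 16^4 · 16^1 ≡ 6 · 12 · 9 · 16 = 10368.
10368 mod 23 = 18, so 16^29 ≡ 18 (mod 23).

18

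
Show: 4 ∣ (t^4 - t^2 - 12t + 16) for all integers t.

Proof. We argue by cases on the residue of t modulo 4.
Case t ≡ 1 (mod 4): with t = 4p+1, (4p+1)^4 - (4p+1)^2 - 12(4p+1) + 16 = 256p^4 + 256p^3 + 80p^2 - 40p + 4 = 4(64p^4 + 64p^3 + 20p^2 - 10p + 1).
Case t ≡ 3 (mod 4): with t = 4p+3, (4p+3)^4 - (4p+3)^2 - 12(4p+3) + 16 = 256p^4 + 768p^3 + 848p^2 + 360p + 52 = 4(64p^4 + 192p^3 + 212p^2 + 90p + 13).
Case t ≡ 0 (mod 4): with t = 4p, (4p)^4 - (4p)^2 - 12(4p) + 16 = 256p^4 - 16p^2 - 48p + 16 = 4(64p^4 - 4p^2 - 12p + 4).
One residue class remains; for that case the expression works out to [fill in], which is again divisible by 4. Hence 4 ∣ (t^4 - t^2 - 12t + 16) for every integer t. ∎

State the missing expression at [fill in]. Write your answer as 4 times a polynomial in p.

4(64p^4 + 128p^3 + 92p^2 + 16p + 1)

Only t ≡ 2 (mod 4) is unaccounted for. Put t = 4p+2:
(4p+2)^4 - (4p+2)^2 - 12(4p+2) + 16 expands to 256p^4 + 512p^3 + 368p^2 + 64p + 4,
and factoring out 4 leaves 4(64p^4 + 128p^3 + 92p^2 + 16p + 1).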